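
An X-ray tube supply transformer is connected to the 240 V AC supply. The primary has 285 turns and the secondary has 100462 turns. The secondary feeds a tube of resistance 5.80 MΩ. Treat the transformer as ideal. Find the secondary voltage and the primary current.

V_s = V_p × N_s/N_p = 240 × 100462/285 = 84600 V.
I_s = V_s/R = 84600/(5.80×10^6) = 0.014586 A.
I_p = I_s × N_s/N_p = 0.014586 × 100462/285 = 5.14 A.

V_s ≈ 84600 V, I_p ≈ 5.14 A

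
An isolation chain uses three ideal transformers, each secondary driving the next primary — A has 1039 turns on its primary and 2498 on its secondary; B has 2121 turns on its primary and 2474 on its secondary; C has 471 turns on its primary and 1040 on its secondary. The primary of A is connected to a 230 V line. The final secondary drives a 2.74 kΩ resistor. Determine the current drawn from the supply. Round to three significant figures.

I_supply ≈ 3.22 A

After A: V = 230.00 × 2498/1039 = 552.97 V.
After B: V = 552.97 × 2474/2121 = 645.01 V.
After C: V = 645.01 × 1040/471 = 1424.2 V.
I_load = 1424.2/2740 = 0.51979 A, so P_out = 1424.2 × 0.51979 = 740.29 W.
All ideal ⇒ P_in = P_out, so I_supply = 740.29/230 = 3.22 A.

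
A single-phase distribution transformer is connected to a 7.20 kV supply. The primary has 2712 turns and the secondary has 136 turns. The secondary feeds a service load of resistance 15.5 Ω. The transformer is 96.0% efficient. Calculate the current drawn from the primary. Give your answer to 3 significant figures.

I_p ≈ 1.22 A

V_s = 7200 × 136/2712 = 361.06 V.
I_s = V_s/R = 361.06/15.5 = 23.294 A.
P_out = V_s I_s = 361.06 × 23.294 = 8410.7 W.
P_in = P_out/η = 8410.7/0.960 = 8761.1 W.
I_p = P_in/V_p = 8761.1/7200 = 1.22 A.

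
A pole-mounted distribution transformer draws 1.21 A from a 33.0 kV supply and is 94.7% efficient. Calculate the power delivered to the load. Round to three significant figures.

P_out ≈ 37800 W

P_in = V_p I_p = 33000 × 1.21 = 39930 W.
P_out = η P_in = 0.947 × 39930 = 37800 W.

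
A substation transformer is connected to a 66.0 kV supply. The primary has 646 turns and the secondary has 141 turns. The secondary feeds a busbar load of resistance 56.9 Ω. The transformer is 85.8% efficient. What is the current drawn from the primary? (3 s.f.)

V_s = 66000 × 141/646 = 14406 V.
I_s = V_s/R = 14406/56.9 = 253.17 A.
P_out = V_s I_s = 14406 × 253.17 = 3.6471×10^6 W.
P_in = P_out/η = 3.6471×10^6/0.858 = 4.2507×10^6 W.
I_p = P_in/V_p = 4.2507×10^6/66000 = 64.4 A.

I_p ≈ 64.4 A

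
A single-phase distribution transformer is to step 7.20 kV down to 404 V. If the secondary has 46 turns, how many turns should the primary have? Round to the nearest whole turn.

N_p/N_s = V_p/V_s, so N_p = 46 × 7200/404 = 819.8 ≈ 820 turns.

N_p = 820 turns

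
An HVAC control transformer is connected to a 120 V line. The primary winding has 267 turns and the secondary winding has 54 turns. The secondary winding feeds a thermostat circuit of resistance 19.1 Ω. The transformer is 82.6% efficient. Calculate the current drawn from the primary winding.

I_p ≈ 0.311 A

V_s = 120 × 54/267 = 24.270 V.
I_s = V_s/R = 24.270/19.1 = 1.2707 A.
P_out = V_s I_s = 24.270 × 1.2707 = 30.839 W.
P_in = P_out/η = 30.839/0.826 = 37.335 W.
I_p = P_in/V_p = 37.335/120 = 0.311 A.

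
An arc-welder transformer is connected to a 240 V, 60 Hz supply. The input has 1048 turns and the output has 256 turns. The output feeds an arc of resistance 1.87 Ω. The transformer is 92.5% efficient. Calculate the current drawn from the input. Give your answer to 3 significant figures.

V_out = 240 × 256/1048 = 58.626 V.
I_out = V_out/R = 58.626/1.87 = 31.351 A.
P_out = V_out I_out = 58.626 × 31.351 = 1838.0 W.
P_in = P_out/η = 1838.0/0.925 = 1987.0 W.
I_in = P_in/V_in = 1987.0/240 = 8.28 A.

I_in ≈ 8.28 A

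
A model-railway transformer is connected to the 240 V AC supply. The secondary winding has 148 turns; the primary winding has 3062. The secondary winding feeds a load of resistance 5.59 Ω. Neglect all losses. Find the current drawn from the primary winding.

I_p ≈ 0.100 A

V_s = V_p × N_s/N_p = 240 × 148/3062 = 11.600 V.
I_s = V_s/R = 11.600/5.59 = 2.0752 A.
For an ideal transformer I_p N_p = I_s N_s, so I_p = 2.0752 × 148/3062 = 0.100 A.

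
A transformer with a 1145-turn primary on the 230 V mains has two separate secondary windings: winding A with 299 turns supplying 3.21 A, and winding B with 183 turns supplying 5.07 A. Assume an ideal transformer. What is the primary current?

I_p ≈ 1.65 A

V_A = 230 × 299/1145 = 60.061 V; V_B = 230 × 183/1145 = 36.760 V.
P_out = V_A I_A + V_B I_B = 60.061×3.21 + 36.760×5.07 = 192.80 + 186.37 = 379.17 W.
Ideal ⇒ P_in = P_out, so I_p = P_out/V_p = 379.17/230 = 1.65 A.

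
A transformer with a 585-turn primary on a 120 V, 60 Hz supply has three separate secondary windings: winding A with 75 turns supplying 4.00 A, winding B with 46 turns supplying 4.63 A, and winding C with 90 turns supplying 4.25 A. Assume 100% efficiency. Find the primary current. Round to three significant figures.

V_A = 120 × 75/585 = 15.385 V; V_B = 120 × 46/585 = 9.4359 V; V_C = 120 × 90/585 = 18.462 V.
P_out = V_A I_A + V_B I_B + V_C I_C = 15.385×4.00 + 9.4359×4.63 + 18.462×4.25 = 61.538 + 43.688 + 78.462 = 183.69 W.
Ideal ⇒ P_in = P_out, so I_p = P_out/V_p = 183.69/120 = 1.53 A.

I_p ≈ 1.53 A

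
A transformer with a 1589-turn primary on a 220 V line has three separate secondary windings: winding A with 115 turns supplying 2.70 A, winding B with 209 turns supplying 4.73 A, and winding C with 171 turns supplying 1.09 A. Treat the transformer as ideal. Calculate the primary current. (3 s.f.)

I_p ≈ 0.935 A

V_A = 220 × 115/1589 = 15.922 V; V_B = 220 × 209/1589 = 28.936 V; V_C = 220 × 171/1589 = 23.675 V.
P_out = V_A I_A + V_B I_B + V_C I_C = 15.922×2.70 + 28.936×4.73 + 23.675×1.09 = 42.989 + 136.87 + 25.806 = 205.66 W.
Ideal ⇒ P_in = P_out, so I_p = P_out/V_p = 205.66/220 = 0.935 A.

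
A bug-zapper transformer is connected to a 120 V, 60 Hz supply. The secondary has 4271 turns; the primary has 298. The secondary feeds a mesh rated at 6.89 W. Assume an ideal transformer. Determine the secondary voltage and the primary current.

V_s = V_p × N_s/N_p = 120 × 4271/298 = 1719.9 V.
I_s = P/V_s = 6.89/1719.9 = 0.0040061 A.
I_p = I_s × N_s/N_p = 0.0040061 × 4271/298 = 0.0574 A.

V_s ≈ 1720 V, I_p ≈ 0.0574 A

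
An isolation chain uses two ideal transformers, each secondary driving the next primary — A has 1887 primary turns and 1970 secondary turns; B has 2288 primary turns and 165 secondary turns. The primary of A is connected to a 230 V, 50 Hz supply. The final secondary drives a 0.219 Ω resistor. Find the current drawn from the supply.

I_supply ≈ 5.95 A

After A: V = 230.00 × 1970/1887 = 240.12 V.
After B: V = 240.12 × 165/2288 = 17.316 V.
I_load = 17.316/0.219 = 79.069 A, so P_out = 17.316 × 79.069 = 1369.2 W.
All ideal ⇒ P_in = P_out, so I_supply = 1369.2/230 = 5.95 A.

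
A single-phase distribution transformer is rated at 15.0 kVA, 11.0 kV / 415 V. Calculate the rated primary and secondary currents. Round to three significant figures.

I_p = S/V_p = 15000/11000 = 1.36 A.
I_s = S/V_s = 15000/415 = 36.1 A.

I_p ≈ 1.36 A, I_s ≈ 36.1 A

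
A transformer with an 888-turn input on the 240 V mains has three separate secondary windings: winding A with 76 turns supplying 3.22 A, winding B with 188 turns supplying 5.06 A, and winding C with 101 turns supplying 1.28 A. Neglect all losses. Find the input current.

I_in ≈ 1.49 A

V_A = 240 × 76/888 = 20.541 V; V_B = 240 × 188/888 = 50.811 V; V_C = 240 × 101/888 = 27.297 V.
P_out = V_A I_A + V_B I_B + V_C I_C = 20.541×3.22 + 50.811×5.06 + 27.297×1.28 = 66.141 + 257.10 + 34.941 = 358.18 W.
Ideal ⇒ P_in = P_out, so I_in = P_out/V_in = 358.18/240 = 1.49 A.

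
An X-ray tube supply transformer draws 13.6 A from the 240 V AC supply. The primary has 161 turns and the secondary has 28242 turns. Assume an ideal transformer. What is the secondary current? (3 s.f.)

I_s ≈ 0.0775 A

I_s/I_p = N_p/N_s, so I_s = 13.6 × 161/28242 = 0.0775 A.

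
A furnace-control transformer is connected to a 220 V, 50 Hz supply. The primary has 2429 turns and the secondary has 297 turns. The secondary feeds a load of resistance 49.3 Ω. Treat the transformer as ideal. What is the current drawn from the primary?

V_s = V_p × N_s/N_p = 220 × 297/2429 = 26.900 V.
I_s = V_s/R = 26.900/49.3 = 0.54564 A.
For an ideal transformer I_p N_p = I_s N_s, so I_p = 0.54564 × 297/2429 = 0.0667 A.

I_p ≈ 0.0667 A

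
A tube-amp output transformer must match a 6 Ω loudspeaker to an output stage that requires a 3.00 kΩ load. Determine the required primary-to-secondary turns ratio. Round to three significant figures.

Z_p/Z_s = (N_p/N_s)², so N_p/N_s = √(3000/6) = √500 = 22.4.

N_p/N_s ≈ 22.4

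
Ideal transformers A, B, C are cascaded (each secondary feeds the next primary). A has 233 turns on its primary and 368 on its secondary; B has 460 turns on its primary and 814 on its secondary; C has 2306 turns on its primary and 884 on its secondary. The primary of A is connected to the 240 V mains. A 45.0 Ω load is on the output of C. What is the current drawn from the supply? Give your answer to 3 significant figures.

After A: V = 240.00 × 368/233 = 379.06 V.
After B: V = 379.06 × 814/460 = 670.76 V.
After C: V = 670.76 × 884/2306 = 257.14 V.
I_load = 257.14/45.0 = 5.7141 A, so P_out = 257.14 × 5.7141 = 1469.3 W.
All ideal ⇒ P_in = P_out, so I_supply = 1469.3/240 = 6.12 A.

I_supply ≈ 6.12 A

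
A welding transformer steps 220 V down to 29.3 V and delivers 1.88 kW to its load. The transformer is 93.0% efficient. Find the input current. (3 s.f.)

I_in ≈ 9.19 A

P_in = P_out/η = 1880/0.930 = 2021.5 W.
I_in = P_in/V_in = 2021.5/220 = 9.19 A.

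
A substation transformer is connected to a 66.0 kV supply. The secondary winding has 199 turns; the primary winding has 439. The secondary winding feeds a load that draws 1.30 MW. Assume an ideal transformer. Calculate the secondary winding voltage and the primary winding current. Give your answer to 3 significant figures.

V_s ≈ 29900 V, I_p ≈ 19.7 A

V_s = V_p × N_s/N_p = 66000 × 199/439 = 29918 V.
I_s = P/V_s = 1.30×10^6/29918 = 43.452 A.
I_p = I_s × N_s/N_p = 43.452 × 199/439 = 19.7 A.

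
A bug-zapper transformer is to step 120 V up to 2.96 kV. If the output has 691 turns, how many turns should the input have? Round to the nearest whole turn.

N_in = 28 turns

N_in/N_out = V_in/V_out, so N_in = 691 × 120/2960 = 28.0 ≈ 28 turns.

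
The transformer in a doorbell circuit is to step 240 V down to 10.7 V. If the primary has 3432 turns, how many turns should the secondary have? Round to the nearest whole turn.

N_s = 153 turns

N_s/N_p = V_s/V_p, so N_s = 3432 × 10.7/240 = 153.0 ≈ 153 turns.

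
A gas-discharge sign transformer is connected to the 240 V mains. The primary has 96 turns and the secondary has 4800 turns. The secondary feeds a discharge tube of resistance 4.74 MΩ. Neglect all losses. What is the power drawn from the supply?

V_s = V_p × N_s/N_p = 240 × 4800/96 = 12000 V.
I_s = V_s/R = 12000/(4.74×10^6) = 0.0025316 A.
I_p = I_s × N_s/N_p = 0.0025316 × 4800/96 = 0.12658 A.
P = V_p I_p = 240 × 0.12658 = 30.4 W.

P ≈ 30.4 W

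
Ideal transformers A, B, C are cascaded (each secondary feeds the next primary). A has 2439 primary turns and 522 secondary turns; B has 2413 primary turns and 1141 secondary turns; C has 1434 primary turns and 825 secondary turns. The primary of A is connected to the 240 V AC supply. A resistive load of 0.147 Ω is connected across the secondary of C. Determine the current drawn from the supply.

After A: V = 240.00 × 522/2439 = 51.365 V.
After B: V = 51.365 × 1141/2413 = 24.288 V.
After C: V = 24.288 × 825/1434 = 13.973 V.
I_load = 13.973/0.147 = 95.057 A, so P_out = 13.973 × 95.057 = 1328.3 W.
All ideal ⇒ P_in = P_out, so I_supply = 1328.3/240 = 5.53 A.

I_supply ≈ 5.53 A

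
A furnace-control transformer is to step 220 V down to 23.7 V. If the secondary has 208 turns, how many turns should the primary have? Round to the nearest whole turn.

N_p/N_s = V_p/V_s, so N_p = 208 × 220/23.7 = 1930.8 ≈ 1931 turns.

N_p = 1931 turns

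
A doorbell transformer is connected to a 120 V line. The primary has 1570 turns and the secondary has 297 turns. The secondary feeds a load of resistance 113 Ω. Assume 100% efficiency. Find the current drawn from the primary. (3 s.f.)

V_s = V_p × N_s/N_p = 120 × 297/1570 = 22.701 V.
I_s = V_s/R = 22.701/113 = 0.20089 A.
For an ideal transformer I_p N_p = I_s N_s, so I_p = 0.20089 × 297/1570 = 0.0380 A.

I_p ≈ 0.0380 A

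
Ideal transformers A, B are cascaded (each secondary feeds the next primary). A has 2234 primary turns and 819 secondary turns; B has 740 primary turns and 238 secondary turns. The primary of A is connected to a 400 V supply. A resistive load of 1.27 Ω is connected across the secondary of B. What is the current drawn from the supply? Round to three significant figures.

I_supply ≈ 4.38 A

Secondary of A: V = 400.00 × 819/2234 = 146.64 V.
Secondary of B: V = 146.64 × 238/740 = 47.163 V.
I_load = 47.163/1.27 = 37.137 A, so P_out = 47.163 × 37.137 = 1751.5 W.
All ideal ⇒ P_in = P_out, so I_supply = 1751.5/400 = 4.38 A.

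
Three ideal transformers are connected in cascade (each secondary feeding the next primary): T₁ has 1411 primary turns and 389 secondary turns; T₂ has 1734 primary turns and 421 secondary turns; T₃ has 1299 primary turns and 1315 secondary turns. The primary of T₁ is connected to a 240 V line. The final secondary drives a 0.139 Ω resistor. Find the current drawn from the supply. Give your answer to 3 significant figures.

After T₁: V = 240.00 × 389/1411 = 66.166 V.
After T₂: V = 66.166 × 421/1734 = 16.064 V.
After T₃: V = 16.064 × 1315/1299 = 16.262 V.
I_load = 16.262/0.139 = 117.00 A, so P_out = 16.262 × 117.00 = 1902.6 W.
All ideal ⇒ P_in = P_out, so I_supply = 1902.6/240 = 7.93 A.

I_supply ≈ 7.93 A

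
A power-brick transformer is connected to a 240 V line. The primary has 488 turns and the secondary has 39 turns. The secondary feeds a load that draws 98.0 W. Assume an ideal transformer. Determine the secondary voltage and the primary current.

V_s = V_p × N_s/N_p = 240 × 39/488 = 19.180 V.
I_s = P/V_s = 98.0/19.180 = 5.1094 A.
I_p = I_s × N_s/N_p = 5.1094 × 39/488 = 0.408 A.

V_s ≈ 19.2 V, I_p ≈ 0.408 A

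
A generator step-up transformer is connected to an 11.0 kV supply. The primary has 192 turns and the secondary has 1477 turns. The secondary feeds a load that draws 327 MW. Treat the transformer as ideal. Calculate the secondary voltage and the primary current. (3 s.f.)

V_s ≈ 84600 V, I_p ≈ 29700 A

V_s = V_p × N_s/N_p = 11000 × 1477/192 = 84620 V.
I_s = P/V_s = 3.27×10^8/84620 = 3864.3 A.
I_p = I_s × N_s/N_p = 3864.3 × 1477/192 = 29700 A.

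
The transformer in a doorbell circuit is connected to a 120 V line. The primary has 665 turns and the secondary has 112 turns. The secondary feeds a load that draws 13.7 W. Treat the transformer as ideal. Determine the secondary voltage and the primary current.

V_s = V_p × N_s/N_p = 120 × 112/665 = 20.211 V.
I_s = P/V_s = 13.7/20.211 = 0.67786 A.
I_p = I_s × N_s/N_p = 0.67786 × 112/665 = 0.114 A.

V_s ≈ 20.2 V, I_p ≈ 0.114 A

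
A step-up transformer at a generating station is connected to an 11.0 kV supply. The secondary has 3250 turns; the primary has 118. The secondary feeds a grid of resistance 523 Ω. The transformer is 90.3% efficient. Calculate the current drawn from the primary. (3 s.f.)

I_p ≈ 17700 A

V_s = 11000 × 3250/118 = 302970 V.
I_s = V_s/R = 302970/523 = 579.29 A.
P_out = V_s I_s = 302970 × 579.29 = 1.7550×10^8 W.
P_in = P_out/η = 1.7550×10^8/0.903 = 1.9436×10^8 W.
I_p = P_in/V_p = 1.9436×10^8/11000 = 17700 A.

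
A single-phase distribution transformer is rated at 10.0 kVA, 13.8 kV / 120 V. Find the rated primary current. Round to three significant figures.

I_p = S/V_p = 10000/13800 = 0.725 A.

I_p ≈ 0.725 A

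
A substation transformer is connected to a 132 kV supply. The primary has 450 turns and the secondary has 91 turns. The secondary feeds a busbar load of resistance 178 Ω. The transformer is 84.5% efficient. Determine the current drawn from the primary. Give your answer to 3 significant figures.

I_p ≈ 35.9 A

V_s = 132000 × 91/450 = 26693 V.
I_s = V_s/R = 26693/178 = 149.96 A.
P_out = V_s I_s = 26693 × 149.96 = 4.0030×10^6 W.
P_in = P_out/η = 4.0030×10^6/0.845 = 4.7373×10^6 W.
I_p = P_in/V_p = 4.7373×10^6/132000 = 35.9 A.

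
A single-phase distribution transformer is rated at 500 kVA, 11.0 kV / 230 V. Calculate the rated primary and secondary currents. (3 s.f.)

I_p = S/V_p = 500000/11000 = 45.5 A.
I_s = S/V_s = 500000/230 = 2170 A.

I_p ≈ 45.5 A, I_s ≈ 2170 A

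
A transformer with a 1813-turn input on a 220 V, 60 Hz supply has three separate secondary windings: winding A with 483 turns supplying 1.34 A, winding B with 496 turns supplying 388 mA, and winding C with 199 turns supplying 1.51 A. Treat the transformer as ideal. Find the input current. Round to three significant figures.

I_in ≈ 0.629 A

V_A = 220 × 483/1813 = 58.610 V; V_B = 220 × 496/1813 = 60.188 V; V_C = 220 × 199/1813 = 24.148 V.
P_out = V_A I_A + V_B I_B + V_C I_C = 58.610×1.34 + 60.188×0.388 + 24.148×1.51 = 78.537 + 23.353 + 36.463 = 138.35 W.
Ideal ⇒ P_in = P_out, so I_in = P_out/V_in = 138.35/220 = 0.629 A.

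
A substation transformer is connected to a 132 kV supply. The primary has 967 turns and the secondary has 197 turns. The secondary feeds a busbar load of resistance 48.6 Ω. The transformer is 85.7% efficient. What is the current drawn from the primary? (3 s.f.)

I_p ≈ 132 A

V_s = 132000 × 197/967 = 26891 V.
I_s = V_s/R = 26891/48.6 = 553.32 A.
P_out = V_s I_s = 26891 × 553.32 = 1.4880×10^7 W.
P_in = P_out/η = 1.4880×10^7/0.857 = 1.7362×10^7 W.
I_p = P_in/V_p = 1.7362×10^7/132000 = 132 A.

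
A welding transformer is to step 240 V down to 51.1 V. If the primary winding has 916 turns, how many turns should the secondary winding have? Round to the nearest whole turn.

N_s = 195 turns

N_s/N_p = V_s/V_p, so N_s = 916 × 51.1/240 = 195.0 ≈ 195 turns.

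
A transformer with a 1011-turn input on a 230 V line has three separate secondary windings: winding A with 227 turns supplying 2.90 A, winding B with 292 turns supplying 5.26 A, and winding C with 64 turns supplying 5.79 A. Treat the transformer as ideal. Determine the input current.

V_A = 230 × 227/1011 = 51.642 V; V_B = 230 × 292/1011 = 66.429 V; V_C = 230 × 64/1011 = 14.560 V.
P_out = V_A I_A + V_B I_B + V_C I_C = 51.642×2.90 + 66.429×5.26 + 14.560×5.79 = 149.76 + 349.42 + 84.301 = 583.48 W.
Ideal ⇒ P_in = P_out, so I_in = P_out/V_in = 583.48/230 = 2.54 A.

I_in ≈ 2.54 A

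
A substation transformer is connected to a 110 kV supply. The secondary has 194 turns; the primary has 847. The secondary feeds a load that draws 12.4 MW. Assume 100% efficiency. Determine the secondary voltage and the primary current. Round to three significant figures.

V_s ≈ 25200 V, I_p ≈ 113 A

V_s = V_p × N_s/N_p = 110000 × 194/847 = 25195 V.
I_s = P/V_s = 1.24×10^7/25195 = 492.16 A.
I_p = I_s × N_s/N_p = 492.16 × 194/847 = 113 A.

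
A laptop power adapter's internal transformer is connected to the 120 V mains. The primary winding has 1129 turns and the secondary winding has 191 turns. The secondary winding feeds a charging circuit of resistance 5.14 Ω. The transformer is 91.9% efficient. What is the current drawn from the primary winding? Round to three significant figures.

V_s = 120 × 191/1129 = 20.301 V.
I_s = V_s/R = 20.301/5.14 = 3.9496 A.
P_out = V_s I_s = 20.301 × 3.9496 = 80.182 W.
P_in = P_out/η = 80.182/0.919 = 87.249 W.
I_p = P_in/V_p = 87.249/120 = 0.727 A.

I_p ≈ 0.727 A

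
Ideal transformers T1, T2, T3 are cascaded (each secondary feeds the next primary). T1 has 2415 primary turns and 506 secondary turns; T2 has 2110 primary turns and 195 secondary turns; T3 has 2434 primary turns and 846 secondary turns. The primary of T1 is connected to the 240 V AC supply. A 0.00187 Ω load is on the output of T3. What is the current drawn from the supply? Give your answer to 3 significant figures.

I_supply ≈ 5.81 A

Secondary of T1: V = 240.00 × 506/2415 = 50.286 V.
Secondary of T2: V = 50.286 × 195/2110 = 4.6473 V.
Secondary of T3: V = 4.6473 × 846/2434 = 1.6153 V.
I_load = 1.6153/0.00187 = 863.78 A, so P_out = 1.6153 × 863.78 = 1395.2 W.
All ideal ⇒ P_in = P_out, so I_supply = 1395.2/240 = 5.81 A.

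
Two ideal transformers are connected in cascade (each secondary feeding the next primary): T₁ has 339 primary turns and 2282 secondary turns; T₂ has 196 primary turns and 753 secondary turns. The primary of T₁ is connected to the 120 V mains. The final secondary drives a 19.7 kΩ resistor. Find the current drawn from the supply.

I_supply ≈ 4.07 A

After T₁: V = 120.00 × 2282/339 = 807.79 V.
After T₂: V = 807.79 × 753/196 = 3103.4 V.
I_load = 3103.4/19700 = 0.15753 A, so P_out = 3103.4 × 0.15753 = 488.88 W.
All ideal ⇒ P_in = P_out, so I_supply = 488.88/120 = 4.07 A.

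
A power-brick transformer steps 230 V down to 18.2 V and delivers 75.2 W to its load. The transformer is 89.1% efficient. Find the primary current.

I_p ≈ 0.367 A

P_in = P_out/η = 75.2/0.891 = 84.400 W.
I_p = P_in/V_p = 84.400/230 = 0.367 A.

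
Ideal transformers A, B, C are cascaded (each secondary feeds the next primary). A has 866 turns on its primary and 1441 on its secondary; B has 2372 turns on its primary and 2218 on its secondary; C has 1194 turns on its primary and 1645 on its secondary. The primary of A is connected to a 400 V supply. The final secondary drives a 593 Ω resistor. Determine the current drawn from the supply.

I_supply ≈ 3.10 A

Secondary of A: V = 400.00 × 1441/866 = 665.59 V.
Secondary of B: V = 665.59 × 2218/2372 = 622.38 V.
Secondary of C: V = 622.38 × 1645/1194 = 857.46 V.
I_load = 857.46/593 = 1.4460 A, so P_out = 857.46 × 1.4460 = 1239.9 W.
All ideal ⇒ P_in = P_out, so I_supply = 1239.9/400 = 3.10 A.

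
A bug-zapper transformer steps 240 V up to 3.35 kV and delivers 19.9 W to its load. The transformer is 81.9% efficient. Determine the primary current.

P_in = P_out/η = 19.9/0.819 = 24.298 W.
I_p = P_in/V_p = 24.298/240 = 0.101 A.

I_p ≈ 0.101 A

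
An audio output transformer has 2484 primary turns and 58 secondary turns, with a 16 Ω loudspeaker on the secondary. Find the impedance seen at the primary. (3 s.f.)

Z_p = (N_p/N_s)² × Z_s = (2484/58)² × 16 = 29300 Ω.

Z_p ≈ 29300 Ω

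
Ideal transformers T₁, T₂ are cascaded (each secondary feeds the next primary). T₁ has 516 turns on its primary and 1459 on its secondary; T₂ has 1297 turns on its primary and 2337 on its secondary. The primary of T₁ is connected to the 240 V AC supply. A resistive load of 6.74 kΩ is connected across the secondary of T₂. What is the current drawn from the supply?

After T₁: V = 240.00 × 1459/516 = 678.60 V.
After T₂: V = 678.60 × 2337/1297 = 1222.7 V.
I_load = 1222.7/6740 = 0.18142 A, so P_out = 1222.7 × 0.18142 = 221.83 W.
All ideal ⇒ P_in = P_out, so I_supply = 221.83/240 = 0.924 A.

I_supply ≈ 0.924 A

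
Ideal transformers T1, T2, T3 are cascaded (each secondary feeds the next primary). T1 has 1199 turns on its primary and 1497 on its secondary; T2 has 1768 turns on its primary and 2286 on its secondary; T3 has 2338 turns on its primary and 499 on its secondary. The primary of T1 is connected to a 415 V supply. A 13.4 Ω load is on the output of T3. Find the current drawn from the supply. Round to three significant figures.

I_supply ≈ 3.68 A

Secondary of T1: V = 415.00 × 1497/1199 = 518.14 V.
Secondary of T2: V = 518.14 × 2286/1768 = 669.95 V.
Secondary of T3: V = 669.95 × 499/2338 = 142.99 V.
I_load = 142.99/13.4 = 10.671 A, so P_out = 142.99 × 10.671 = 1525.8 W.
All ideal ⇒ P_in = P_out, so I_supply = 1525.8/415 = 3.68 A.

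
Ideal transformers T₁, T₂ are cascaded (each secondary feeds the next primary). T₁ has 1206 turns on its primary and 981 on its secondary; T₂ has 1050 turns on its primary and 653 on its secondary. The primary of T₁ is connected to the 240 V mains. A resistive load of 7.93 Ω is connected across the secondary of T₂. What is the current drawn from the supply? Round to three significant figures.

Secondary of T₁: V = 240.00 × 981/1206 = 195.22 V.
Secondary of T₂: V = 195.22 × 653/1050 = 121.41 V.
I_load = 121.41/7.93 = 15.310 A, so P_out = 121.41 × 15.310 = 1858.8 W.
All ideal ⇒ P_in = P_out, so I_supply = 1858.8/240 = 7.75 A.

I_supply ≈ 7.75 A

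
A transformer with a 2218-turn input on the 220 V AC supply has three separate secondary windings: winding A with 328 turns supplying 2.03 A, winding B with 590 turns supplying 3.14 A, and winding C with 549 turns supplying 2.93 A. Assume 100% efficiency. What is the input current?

V_A = 220 × 328/2218 = 32.534 V; V_B = 220 × 590/2218 = 58.521 V; V_C = 220 × 549/2218 = 54.454 V.
P_out = V_A I_A + V_B I_B + V_C I_C = 32.534×2.03 + 58.521×3.14 + 54.454×2.93 = 66.044 + 183.76 + 159.55 = 409.35 W.
Ideal ⇒ P_in = P_out, so I_in = P_out/V_in = 409.35/220 = 1.86 A.

I_in ≈ 1.86 A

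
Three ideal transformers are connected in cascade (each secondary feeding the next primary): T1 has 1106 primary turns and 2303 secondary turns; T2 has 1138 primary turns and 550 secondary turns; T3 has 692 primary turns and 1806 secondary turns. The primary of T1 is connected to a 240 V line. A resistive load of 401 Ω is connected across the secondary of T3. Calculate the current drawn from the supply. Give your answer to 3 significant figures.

I_supply ≈ 4.13 A

After T1: V = 240.00 × 2303/1106 = 499.75 V.
After T2: V = 499.75 × 550/1138 = 241.53 V.
After T3: V = 241.53 × 1806/692 = 630.35 V.
I_load = 630.35/401 = 1.5719 A, so P_out = 630.35 × 1.5719 = 990.88 W.
All ideal ⇒ P_in = P_out, so I_supply = 990.88/240 = 4.13 A.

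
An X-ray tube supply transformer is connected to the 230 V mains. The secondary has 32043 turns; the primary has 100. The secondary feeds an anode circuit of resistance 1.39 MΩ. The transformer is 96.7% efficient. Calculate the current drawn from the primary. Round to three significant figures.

V_s = 230 × 32043/100 = 73699 V.
I_s = V_s/R = 73699/(1.39×10^6) = 0.053021 A.
P_out = V_s I_s = 73699 × 0.053021 = 3907.6 W.
P_in = P_out/η = 3907.6/0.967 = 4040.9 W.
I_p = P_in/V_p = 4040.9/230 = 17.6 A.

I_p ≈ 17.6 A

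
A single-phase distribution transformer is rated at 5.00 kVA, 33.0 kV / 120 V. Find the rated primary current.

I_p = S/V_p = 5000/33000 = 0.152 A.

I_p ≈ 0.152 A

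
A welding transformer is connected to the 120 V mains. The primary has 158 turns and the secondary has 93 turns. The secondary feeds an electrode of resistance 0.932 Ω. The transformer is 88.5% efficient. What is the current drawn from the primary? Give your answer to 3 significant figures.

V_s = 120 × 93/158 = 70.633 V.
I_s = V_s/R = 70.633/0.932 = 75.786 A.
P_out = V_s I_s = 70.633 × 75.786 = 5353.0 W.
P_in = P_out/η = 5353.0/0.885 = 6048.6 W.
I_p = P_in/V_p = 6048.6/120 = 50.4 A.

I_p ≈ 50.4 A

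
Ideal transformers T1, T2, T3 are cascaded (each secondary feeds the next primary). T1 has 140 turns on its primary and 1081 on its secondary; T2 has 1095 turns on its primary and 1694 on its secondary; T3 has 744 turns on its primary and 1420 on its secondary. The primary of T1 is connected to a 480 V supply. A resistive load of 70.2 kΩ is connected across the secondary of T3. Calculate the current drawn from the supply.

I_supply ≈ 3.55 A

Secondary of T1: V = 480.00 × 1081/140 = 3706.3 V.
Secondary of T2: V = 3706.3 × 1694/1095 = 5733.7 V.
Secondary of T3: V = 5733.7 × 1420/744 = 10943 V.
I_load = 10943/70200 = 0.15589 A, so P_out = 10943 × 0.15589 = 1706.0 W.
All ideal ⇒ P_in = P_out, so I_supply = 1706.0/480 = 3.55 A.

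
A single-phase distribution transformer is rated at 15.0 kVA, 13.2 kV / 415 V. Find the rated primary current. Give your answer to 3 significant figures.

I_p = S/V_p = 15000/13200 = 1.14 A.

I_p ≈ 1.14 A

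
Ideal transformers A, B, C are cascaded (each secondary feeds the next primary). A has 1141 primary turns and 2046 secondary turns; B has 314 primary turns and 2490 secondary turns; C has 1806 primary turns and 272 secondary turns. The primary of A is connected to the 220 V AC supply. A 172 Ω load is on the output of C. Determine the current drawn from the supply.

Secondary of A: V = 220.00 × 2046/1141 = 394.50 V.
Secondary of B: V = 394.50 × 2490/314 = 3128.3 V.
Secondary of C: V = 3128.3 × 272/1806 = 471.15 V.
I_load = 471.15/172 = 2.7393 A, so P_out = 471.15 × 2.7393 = 1290.6 W.
All ideal ⇒ P_in = P_out, so I_supply = 1290.6/220 = 5.87 A.

I_supply ≈ 5.87 A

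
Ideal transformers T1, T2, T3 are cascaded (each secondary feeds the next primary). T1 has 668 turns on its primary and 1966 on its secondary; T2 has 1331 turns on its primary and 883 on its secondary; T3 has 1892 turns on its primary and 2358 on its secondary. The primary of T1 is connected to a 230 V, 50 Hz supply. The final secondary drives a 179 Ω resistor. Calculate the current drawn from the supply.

After T1: V = 230.00 × 1966/668 = 676.92 V.
After T2: V = 676.92 × 883/1331 = 449.07 V.
After T3: V = 449.07 × 2358/1892 = 559.68 V.
I_load = 559.68/179 = 3.1267 A, so P_out = 559.68 × 3.1267 = 1750.0 W.
All ideal ⇒ P_in = P_out, so I_supply = 1750.0/230 = 7.61 A.

I_supply ≈ 7.61 A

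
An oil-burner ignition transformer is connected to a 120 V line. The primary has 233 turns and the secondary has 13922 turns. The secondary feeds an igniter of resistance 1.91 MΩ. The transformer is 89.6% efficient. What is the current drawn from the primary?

I_p ≈ 0.250 A

V_s = 120 × 13922/233 = 7170.1 V.
I_s = V_s/R = 7170.1/(1.91×10^6) = 0.0037540 A.
P_out = V_s I_s = 7170.1 × 0.0037540 = 26.917 W.
P_in = P_out/η = 26.917/0.896 = 30.041 W.
I_p = P_in/V_p = 30.041/120 = 0.250 A.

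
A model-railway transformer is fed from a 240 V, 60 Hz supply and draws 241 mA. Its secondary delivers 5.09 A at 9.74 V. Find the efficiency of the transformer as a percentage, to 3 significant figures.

P_in = 240 × 0.241 = 57.8400 W.
P_out = 9.74 × 5.09 = 49.5766 W.
η = P_out/P_in = 49.5766/57.8400 = 0.857.

η ≈ 85.7%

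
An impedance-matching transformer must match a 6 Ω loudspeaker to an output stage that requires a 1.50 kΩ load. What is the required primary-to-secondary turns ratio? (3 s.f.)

Z_p/Z_s = (N_p/N_s)², so N_p/N_s = √(1500/6) = √250 = 15.8.

N_p/N_s ≈ 15.8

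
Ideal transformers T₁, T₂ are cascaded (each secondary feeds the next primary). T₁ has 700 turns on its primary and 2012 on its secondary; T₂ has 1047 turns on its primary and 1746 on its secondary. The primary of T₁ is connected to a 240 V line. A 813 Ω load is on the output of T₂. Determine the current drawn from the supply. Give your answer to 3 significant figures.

I_supply ≈ 6.78 A

After T₁: V = 240.00 × 2012/700 = 689.83 V.
After T₂: V = 689.83 × 1746/1047 = 1150.4 V.
I_load = 1150.4/813 = 1.4150 A, so P_out = 1150.4 × 1.4150 = 1627.7 W.
All ideal ⇒ P_in = P_out, so I_supply = 1627.7/240 = 6.78 A.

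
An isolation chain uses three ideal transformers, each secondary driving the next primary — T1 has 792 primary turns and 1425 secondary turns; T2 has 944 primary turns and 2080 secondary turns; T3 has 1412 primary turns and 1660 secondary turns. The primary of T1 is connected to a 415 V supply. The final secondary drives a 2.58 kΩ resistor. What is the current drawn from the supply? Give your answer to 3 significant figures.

I_supply ≈ 3.49 A

Secondary of T1: V = 415.00 × 1425/792 = 746.69 V.
Secondary of T2: V = 746.69 × 2080/944 = 1645.2 V.
Secondary of T3: V = 1645.2 × 1660/1412 = 1934.2 V.
I_load = 1934.2/2580 = 0.74969 A, so P_out = 1934.2 × 0.74969 = 1450.1 W.
All ideal ⇒ P_in = P_out, so I_supply = 1450.1/415 = 3.49 A.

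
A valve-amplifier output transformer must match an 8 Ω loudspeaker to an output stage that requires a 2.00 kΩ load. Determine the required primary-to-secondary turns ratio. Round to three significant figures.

Z_p/Z_s = (N_p/N_s)², so N_p/N_s = √(2000/8) = √250 = 15.8.

N_p/N_s ≈ 15.8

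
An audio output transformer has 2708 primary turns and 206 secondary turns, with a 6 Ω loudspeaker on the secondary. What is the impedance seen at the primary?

Z_p = (N_p/N_s)² × Z_s = (2708/206)² × 6 = 1040 Ω.

Z_p ≈ 1040 Ω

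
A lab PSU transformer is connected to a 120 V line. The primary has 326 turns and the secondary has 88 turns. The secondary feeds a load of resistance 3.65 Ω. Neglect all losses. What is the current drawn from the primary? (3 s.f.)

V_s = V_p × N_s/N_p = 120 × 88/326 = 32.393 V.
I_s = V_s/R = 32.393/3.65 = 8.8747 A.
For an ideal transformer I_p N_p = I_s N_s, so I_p = 8.8747 × 88/326 = 2.40 A.

I_p ≈ 2.40 A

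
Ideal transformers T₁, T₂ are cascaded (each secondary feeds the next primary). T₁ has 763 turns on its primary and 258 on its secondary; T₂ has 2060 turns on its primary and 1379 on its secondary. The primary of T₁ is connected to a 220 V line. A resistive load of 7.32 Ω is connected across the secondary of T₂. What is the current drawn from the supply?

After T₁: V = 220.00 × 258/763 = 74.391 V.
After T₂: V = 74.391 × 1379/2060 = 49.798 V.
I_load = 49.798/7.32 = 6.8031 A, so P_out = 49.798 × 6.8031 = 338.78 W.
All ideal ⇒ P_in = P_out, so I_supply = 338.78/220 = 1.54 A.

I_supply ≈ 1.54 A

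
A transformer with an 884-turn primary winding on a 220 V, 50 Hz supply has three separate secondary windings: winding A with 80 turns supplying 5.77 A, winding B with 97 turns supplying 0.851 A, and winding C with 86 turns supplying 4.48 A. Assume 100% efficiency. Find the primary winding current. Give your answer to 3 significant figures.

I_p ≈ 1.05 A

V_A = 220 × 80/884 = 19.910 V; V_B = 220 × 97/884 = 24.140 V; V_C = 220 × 86/884 = 21.403 V.
P_out = V_A I_A + V_B I_B + V_C I_C = 19.910×5.77 + 24.140×0.851 + 21.403×4.48 = 114.88 + 20.543 + 95.884 = 231.31 W.
Ideal ⇒ P_in = P_out, so I_p = P_out/V_p = 231.31/220 = 1.05 A.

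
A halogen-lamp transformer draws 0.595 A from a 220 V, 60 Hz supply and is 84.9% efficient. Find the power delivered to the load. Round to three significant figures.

P_out ≈ 111 W

P_in = V_p I_p = 220 × 0.595 = 130.90 W.
P_out = η P_in = 0.849 × 130.90 = 111 W.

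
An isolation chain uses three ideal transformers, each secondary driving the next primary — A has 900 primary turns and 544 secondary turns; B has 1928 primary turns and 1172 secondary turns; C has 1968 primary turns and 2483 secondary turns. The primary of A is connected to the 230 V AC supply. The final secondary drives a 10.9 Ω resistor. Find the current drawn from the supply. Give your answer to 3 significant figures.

After A: V = 230.00 × 544/900 = 139.02 V.
After B: V = 139.02 × 1172/1928 = 84.509 V.
After C: V = 84.509 × 2483/1968 = 106.62 V.
I_load = 106.62/10.9 = 9.7821 A, so P_out = 106.62 × 9.7821 = 1043.0 W.
All ideal ⇒ P_in = P_out, so I_supply = 1043.0/230 = 4.53 A.

I_supply ≈ 4.53 A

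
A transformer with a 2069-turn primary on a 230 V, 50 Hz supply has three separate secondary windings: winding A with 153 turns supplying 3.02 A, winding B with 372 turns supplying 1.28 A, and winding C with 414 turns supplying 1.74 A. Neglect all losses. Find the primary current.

V_A = 230 × 153/2069 = 17.008 V; V_B = 230 × 372/2069 = 41.353 V; V_C = 230 × 414/2069 = 46.022 V.
P_out = V_A I_A + V_B I_B + V_C I_C = 17.008×3.02 + 41.353×1.28 + 46.022×1.74 = 51.365 + 52.932 + 80.079 = 184.38 W.
Ideal ⇒ P_in = P_out, so I_p = P_out/V_p = 184.38/230 = 0.802 A.

I_p ≈ 0.802 A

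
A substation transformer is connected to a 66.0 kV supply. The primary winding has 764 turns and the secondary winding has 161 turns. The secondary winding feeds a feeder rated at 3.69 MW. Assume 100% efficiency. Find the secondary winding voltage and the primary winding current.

V_s = V_p × N_s/N_p = 66000 × 161/764 = 13908 V.
I_s = P/V_s = 3.69×10^6/13908 = 265.31 A.
I_p = I_s × N_s/N_p = 265.31 × 161/764 = 55.9 A.

V_s ≈ 13900 V, I_p ≈ 55.9 A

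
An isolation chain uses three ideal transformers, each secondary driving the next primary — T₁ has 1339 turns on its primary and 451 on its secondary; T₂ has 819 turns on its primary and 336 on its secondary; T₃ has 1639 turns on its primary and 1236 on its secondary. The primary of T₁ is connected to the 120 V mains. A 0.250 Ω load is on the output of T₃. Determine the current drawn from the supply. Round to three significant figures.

Secondary of T₁: V = 120.00 × 451/1339 = 40.418 V.
Secondary of T₂: V = 40.418 × 336/819 = 16.582 V.
Secondary of T₃: V = 16.582 × 1236/1639 = 12.505 V.
I_load = 12.505/0.250 = 50.019 A, so P_out = 12.505 × 50.019 = 625.47 W.
All ideal ⇒ P_in = P_out, so I_supply = 625.47/120 = 5.21 A.

I_supply ≈ 5.21 A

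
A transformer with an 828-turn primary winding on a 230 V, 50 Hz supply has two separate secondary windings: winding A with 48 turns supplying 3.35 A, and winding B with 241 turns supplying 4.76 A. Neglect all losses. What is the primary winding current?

I_p ≈ 1.58 A

V_A = 230 × 48/828 = 13.333 V; V_B = 230 × 241/828 = 66.944 V.
P_out = V_A I_A + V_B I_B = 13.333×3.35 + 66.944×4.76 = 44.667 + 318.66 = 363.32 W.
Ideal ⇒ P_in = P_out, so I_p = P_out/V_p = 363.32/230 = 1.58 A.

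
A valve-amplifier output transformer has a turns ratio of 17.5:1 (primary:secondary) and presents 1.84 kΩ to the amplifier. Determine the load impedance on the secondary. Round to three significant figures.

Z_s ≈ 6.01 Ω

Z_s = Z_p/(N_p/N_s)² = 1840/17.5² = 6.01 Ω.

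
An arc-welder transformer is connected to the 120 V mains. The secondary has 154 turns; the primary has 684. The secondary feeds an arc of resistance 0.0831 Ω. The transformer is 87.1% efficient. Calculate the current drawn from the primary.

I_p ≈ 84.0 A

V_s = 120 × 154/684 = 27.018 V.
I_s = V_s/R = 27.018/0.0831 = 325.12 A.
P_out = V_s I_s = 27.018 × 325.12 = 8784.0 W.
P_in = P_out/η = 8784.0/0.871 = 10085 W.
I_p = P_in/V_p = 10085/120 = 84.0 A.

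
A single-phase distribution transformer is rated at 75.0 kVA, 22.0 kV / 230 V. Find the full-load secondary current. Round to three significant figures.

I_s ≈ 326 A

I_s = S/V_s = 75000/230 = 326 A.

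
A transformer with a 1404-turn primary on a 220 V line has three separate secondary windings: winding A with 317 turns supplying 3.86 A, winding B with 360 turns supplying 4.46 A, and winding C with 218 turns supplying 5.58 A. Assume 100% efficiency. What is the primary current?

I_p ≈ 2.88 A

V_A = 220 × 317/1404 = 49.672 V; V_B = 220 × 360/1404 = 56.410 V; V_C = 220 × 218/1404 = 34.160 V.
P_out = V_A I_A + V_B I_B + V_C I_C = 49.672×3.86 + 56.410×4.46 + 34.160×5.58 = 191.74 + 251.59 + 190.61 = 633.94 W.
Ideal ⇒ P_in = P_out, so I_p = P_out/V_p = 633.94/220 = 2.88 A.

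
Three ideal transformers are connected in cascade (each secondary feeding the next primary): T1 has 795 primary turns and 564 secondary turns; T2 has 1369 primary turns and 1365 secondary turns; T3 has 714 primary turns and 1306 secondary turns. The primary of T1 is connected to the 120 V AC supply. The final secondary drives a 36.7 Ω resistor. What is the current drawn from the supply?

I_supply ≈ 5.47 A

After T1: V = 120.00 × 564/795 = 85.132 V.
After T2: V = 85.132 × 1365/1369 = 84.883 V.
After T3: V = 84.883 × 1306/714 = 155.26 V.
I_load = 155.26/36.7 = 4.2306 A, so P_out = 155.26 × 4.2306 = 656.85 W.
All ideal ⇒ P_in = P_out, so I_supply = 656.85/120 = 5.47 A.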